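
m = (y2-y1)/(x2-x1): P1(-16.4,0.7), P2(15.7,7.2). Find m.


dy = 7.2 - 0.7 = 6.5
dx = 15.7 + 16.4 = 32.1
m = 6.5/32.1 = 0.2025

m = 0.2025


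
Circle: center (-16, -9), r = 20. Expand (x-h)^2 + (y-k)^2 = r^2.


(x+ 16)^2 + (y+ 9)^2 = 20^2
D = -2h = 32, E = -2k = 18
F = h^2+k^2-r^2 = 256+81-400 = -63

x^2 + y^2 + 32x + 18y - 63 = 0


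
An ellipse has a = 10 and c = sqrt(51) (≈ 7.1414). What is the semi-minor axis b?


b^2 = 10^2 - (sqrt(51))^2 = 100 - 51 = 49
b = sqrt(49) = 7

b = 7


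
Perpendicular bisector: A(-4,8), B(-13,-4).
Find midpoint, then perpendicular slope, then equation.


Midpoint = (-8.5, 2)
Slope of AB = dy/dx = -12/(-9) = 1.3333
Perp slope = -dx/dy = -9/12 = -0.7500
b = My - (perp slope)*Mx = 2 + (-9*(-8.5))/(-12) = 2 - 6.3750 = -4.3750

y = -0.7500x - 4.3750


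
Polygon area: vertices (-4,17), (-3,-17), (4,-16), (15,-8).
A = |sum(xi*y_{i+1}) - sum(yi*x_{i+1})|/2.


sum(xi*y_{i+1}) = -4*(-17) - 3*(-16) + 4*(-8) + 15*17 = 339
sum(yi*x_{i+1}) = 17*(-3) - 17*4 - 16*15 - 8*(-4) = -327
Area = |339 + 327|/2 = 666/2 = 333.0000

333.0000 sq units


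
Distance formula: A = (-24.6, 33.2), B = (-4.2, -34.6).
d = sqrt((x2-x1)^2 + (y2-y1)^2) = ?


dx = -4.2 + 24.6 = 20.4
dy = -34.6 - 33.2 = -67.8
d = sqrt(416.16 + 4596.84) = sqrt(5013) = 70.8025

70.8025


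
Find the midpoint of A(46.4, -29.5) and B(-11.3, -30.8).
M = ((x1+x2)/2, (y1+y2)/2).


Mx = (46.4 - 11.3)/2 = 35.1/2 = 17.5500
My = (-29.5 - 30.8)/2 = -60.3/2 = -30.1500

(17.5500, -30.1500)


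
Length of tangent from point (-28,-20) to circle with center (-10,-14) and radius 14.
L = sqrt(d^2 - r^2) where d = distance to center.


d = sqrt((-28+ 10)^2 + (-20+ 14)^2) = sqrt(324+36) = 18.9737
L = sqrt(360.0000 - 196) = sqrt(164.0000) = 12.8062

12.8062


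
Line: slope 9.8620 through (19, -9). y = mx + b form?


y + 9 = 9.8620(x - 19)
y = 9.8620x - 9 - 9.8620*19
y = 9.8620x - 196.3780

y = 9.8620x - 196.3780


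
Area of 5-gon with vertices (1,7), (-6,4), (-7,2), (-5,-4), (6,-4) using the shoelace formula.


sum(xi*y_{i+1}) = 1*4 - 6*2 - 7*(-4) - 5*(-4) + 6*7 = 82
sum(yi*x_{i+1}) = 7*(-6) + 4*(-7) + 2*(-5) - 4*6 - 4*1 = -108
Area = |82 + 108|/2 = 190/2 = 95.0000

95.0000 sq units


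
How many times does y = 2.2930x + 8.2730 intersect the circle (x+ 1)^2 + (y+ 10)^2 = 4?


Substitute y = 2.2930x + 8.2730: (x+ 1)^2 + (2.2930x+8.2730+ 10)^2 = 4
Expand to Ax^2 + Bx + C = 0, where b-k = 18.273
A = 1+m^2 = 6.257849
B = 2(m(b-k) - h) = 2(2.2930*18.273 + 1) = 85.799978
C = h^2 + (b-k)^2 - r^2 = 1 + 333.902529 - 4 = 330.902529
disc = B^2-4AC = 7361.6362 - 8282.9522 = -921.3160
disc < 0

0 intersection points


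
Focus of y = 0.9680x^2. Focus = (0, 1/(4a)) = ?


a = 0.9680
4a = 3.8720
focus = (0, 1/3.8720) = (0, 0.2583)

Focus = (0, 0.2583)


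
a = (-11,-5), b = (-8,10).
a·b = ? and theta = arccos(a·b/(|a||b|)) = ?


a·b = -11*(-8) - 5*10 = 88 - 50 = 38
|a| = sqrt(121+25) = 12.0830
|b| = sqrt(64+100) = 12.8062
cos(theta) = 38/(sqrt(146)*sqrt(164)) = 38/sqrt(23944) = 0.245576
theta = arccos(38/sqrt(23944)) = 75.7841 degrees

a·b = 38, theta = 75.7841 deg


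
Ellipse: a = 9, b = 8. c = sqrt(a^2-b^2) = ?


c^2 = 9^2 - 8^2 = 81 - 64 = 17
c = sqrt(17) = 4.1231

c = 4.1231


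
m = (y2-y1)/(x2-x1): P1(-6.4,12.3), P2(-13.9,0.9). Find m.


dy = 0.9 - 12.3 = -11.4
dx = -13.9 + 6.4 = -7.5
m = -11.4/(-7.5) = 1.5200

m = 1.5200


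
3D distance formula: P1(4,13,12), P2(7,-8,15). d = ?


dx=3, dy=-21, dz=3
d = sqrt(9+441+9) = sqrt(459) = 21.4243

21.4243


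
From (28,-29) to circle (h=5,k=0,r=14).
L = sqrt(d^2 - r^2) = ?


d = sqrt((28-5)^2 + (-29-0)^2) = sqrt(529+841) = 37.0135
L = sqrt(1370.0000 - 196) = sqrt(1174.0000) = 34.2637

34.2637


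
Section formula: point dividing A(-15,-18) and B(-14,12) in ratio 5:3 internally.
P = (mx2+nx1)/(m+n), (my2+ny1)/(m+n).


Px = (5*(-14) + 3*(-15))/8 = -115/8 = -14.3750
Py = (5*12 + 3*(-18))/8 = 6/8 = 0.7500

P = (-14.3750, 0.7500)


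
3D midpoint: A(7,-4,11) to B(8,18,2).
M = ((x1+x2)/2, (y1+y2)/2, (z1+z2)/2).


Mx = (7+8)/2 = 7.5000
My = (-4+18)/2 = 7.0000
Mz = (11+2)/2 = 6.5000

M = (7.5000, 7.0000, 6.5000)


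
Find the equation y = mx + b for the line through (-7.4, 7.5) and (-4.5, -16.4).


m = (-23.9)/(2.9) = -8.2414
b = y1 - m*x1 = 7.5 - (-23.9*(-7.4))/(2.9) = 7.5 - 60.9862 = -53.4862

y = -8.2414x - 53.4862


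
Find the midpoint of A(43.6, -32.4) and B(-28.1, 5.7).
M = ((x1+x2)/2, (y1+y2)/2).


Mx = (43.6 - 28.1)/2 = 15.5/2 = 7.7500
My = (-32.4 + 5.7)/2 = -26.7/2 = -13.3500

(7.7500, -13.3500)


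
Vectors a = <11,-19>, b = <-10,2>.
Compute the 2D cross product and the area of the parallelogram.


cross = 11*2 + 19*(-10) = 22 - 190 = -168
Parallelogram area = |-168| = 168

cross = -168, parallelogram area = 168


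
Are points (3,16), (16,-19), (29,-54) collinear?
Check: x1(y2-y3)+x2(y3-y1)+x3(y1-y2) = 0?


3*(-19+ 54) + 16*(-54-16) + 29*(16+ 19)
= 105 - 1120 + 1015 = 0

Yes, collinear (determinant = 0)


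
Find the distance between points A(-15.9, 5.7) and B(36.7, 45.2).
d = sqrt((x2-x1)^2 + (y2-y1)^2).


dx = 36.7 + 15.9 = 52.6
dy = 45.2 - 5.7 = 39.5
d = sqrt(2766.76 + 1560.25) = sqrt(4327.01) = 65.7800

65.7800


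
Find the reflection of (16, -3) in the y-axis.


Reflection rule for y-axis: (-x, y)
(16, -3) -> (-16, -3)

(-16, -3)


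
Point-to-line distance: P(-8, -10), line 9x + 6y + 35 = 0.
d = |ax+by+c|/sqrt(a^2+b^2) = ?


|9*(-8) + 6*(-10) + 35| = |-97| = 97
sqrt(81 + 36) = sqrt(117) = 10.8167
d = 97/sqrt(117) = 8.9677

8.9677


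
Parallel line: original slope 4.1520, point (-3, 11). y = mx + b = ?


Parallel lines have equal slopes.
m2 = 4.1520
b2 = 11 - 4.1520*(-3) = 23.4560

y = 4.1520x + 23.4560


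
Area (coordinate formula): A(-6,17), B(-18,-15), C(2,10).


-6*(-15-10) = 150
-18*(10-17) = 126
2*(17+ 15) = 64
sum = 340
Area = |340|/2 = 170.0000

170.0000 sq units


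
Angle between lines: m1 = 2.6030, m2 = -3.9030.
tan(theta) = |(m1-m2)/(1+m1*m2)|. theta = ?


m1-m2 = 6.506
1+m1*m2 = -9.159509
tan(theta) = |6.506/(-9.159509)| = 0.710300
theta = arctan(|6.506/(-9.159509)|) = 35.3862 degrees (acute angle)

35.3862 degrees


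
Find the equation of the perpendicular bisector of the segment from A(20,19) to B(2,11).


Midpoint = (11, 15)
Slope of AB = dy/dx = -8/(-18) = 0.4444
Perp slope = -dx/dy = -18/8 = -2.2500
b = My - (perp slope)*Mx = 15 + (-18*11)/(-8) = 15 + 24.7500 = 39.7500

y = -2.2500x + 39.7500


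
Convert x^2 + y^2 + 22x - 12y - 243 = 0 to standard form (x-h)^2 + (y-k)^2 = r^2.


h = -D/2 = -22/2 = -11
k = -E/2 = 12/2 = 6
r^2 = h^2 + k^2 - F = 121 + 36 + 243 = 400
r = 20

Center (-11, 6), radius = 20


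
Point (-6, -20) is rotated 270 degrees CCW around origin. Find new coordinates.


cos(270) = 0, sin(270) = -1
x' = -6*0 + 20*(-1) = -20
y' = -6*(-1) - 20*0 = 6

(-20, 6)


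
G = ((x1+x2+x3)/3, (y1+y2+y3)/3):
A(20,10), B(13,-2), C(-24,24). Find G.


Gx = (20+13- 24)/3 = 9/3 = 3.0000
Gy = (10- 2+24)/3 = 32/3 = 10.6667

G = (3.0000, 10.6667)


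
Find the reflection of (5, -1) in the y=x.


Reflection rule for y=x: (y, x)
(5, -1) -> (-1, 5)

(-1, 5)


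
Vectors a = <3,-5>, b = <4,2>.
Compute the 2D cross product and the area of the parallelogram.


cross = 3*2 + 5*4 = 6 + 20 = 26
Parallelogram area = |26| = 26

cross = 26, parallelogram area = 26


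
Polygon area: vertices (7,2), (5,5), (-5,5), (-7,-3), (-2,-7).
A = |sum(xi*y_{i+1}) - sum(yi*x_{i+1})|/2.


sum(xi*y_{i+1}) = 7*5 + 5*5 - 5*(-3) - 7*(-7) - 2*2 = 120
sum(yi*x_{i+1}) = 2*5 + 5*(-5) + 5*(-7) - 3*(-2) - 7*7 = -93
Area = |120 + 93|/2 = 213/2 = 106.5000

106.5000 sq units


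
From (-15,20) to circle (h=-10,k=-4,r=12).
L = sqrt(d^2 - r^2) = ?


d = sqrt((-15+ 10)^2 + (20+ 4)^2) = sqrt(25+576) = 24.5153
L = sqrt(601.0000 - 144) = sqrt(457.0000) = 21.3776

21.3776


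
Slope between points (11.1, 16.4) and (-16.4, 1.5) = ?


dy = 1.5 - 16.4 = -14.9
dx = -16.4 - 11.1 = -27.5
m = -14.9/(-27.5) = 0.5418

m = 0.5418


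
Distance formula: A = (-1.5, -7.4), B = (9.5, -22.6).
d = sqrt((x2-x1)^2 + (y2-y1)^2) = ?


dx = 9.5 + 1.5 = 11.0
dy = -22.6 + 7.4 = -15.2
d = sqrt(121.0 + 231.04) = sqrt(352.04) = 18.7627

18.7627


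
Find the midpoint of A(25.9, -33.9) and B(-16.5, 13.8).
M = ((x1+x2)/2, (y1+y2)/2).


Mx = (25.9 - 16.5)/2 = 9.4/2 = 4.7000
My = (-33.9 + 13.8)/2 = -20.1/2 = -10.0500

(4.7000, -10.0500)


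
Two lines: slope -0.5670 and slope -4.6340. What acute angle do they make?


m1-m2 = 4.067
1+m1*m2 = 3.627478
tan(theta) = |4.067/3.627478| = 1.121165
theta = arctan(|4.067/3.627478|) = 48.2693 degrees (acute angle)

48.2693 degrees


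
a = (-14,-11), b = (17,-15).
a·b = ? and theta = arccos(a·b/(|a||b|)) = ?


a·b = -14*17 - 11*(-15) = -238 + 165 = -73
|a| = sqrt(196+121) = 17.8045
|b| = sqrt(289+225) = 22.6716
cos(theta) = -73/(sqrt(317)*sqrt(514)) = -73/sqrt(162938) = -0.180847
theta = arccos(-73/sqrt(162938)) = 100.4191 degrees

a·b = -73, theta = 100.4191 deg


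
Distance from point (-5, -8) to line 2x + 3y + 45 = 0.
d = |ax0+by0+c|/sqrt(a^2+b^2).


|2*(-5) + 3*(-8) + 45| = |11| = 11
sqrt(4 + 9) = sqrt(13) = 3.6056
d = 11/sqrt(13) = 3.0509

3.0509


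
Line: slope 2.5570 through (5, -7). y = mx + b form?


y + 7 = 2.5570(x - 5)
y = 2.5570x - 7 - 2.5570*5
y = 2.5570x - 19.7850

y = 2.5570x - 19.7850


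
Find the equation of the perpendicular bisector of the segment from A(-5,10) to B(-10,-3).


Midpoint = (-7.5, 3.5)
Slope of AB = dy/dx = -13/(-5) = 2.6000
Perp slope = -dx/dy = -5/13 = -0.3846
b = My - (perp slope)*Mx = 3.5 + (-5*(-7.5))/(-13) = 3.5 - 2.8846 = 0.6154

y = -0.3846x + 0.6154


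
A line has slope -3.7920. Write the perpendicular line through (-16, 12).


Perpendicular slope = -1/m1 = -1/(-3.7920) = 0.2637
b2 = y0 - m2*x0 = 12 - 16/(-3.7920) = 12 + 4.2194 = 16.2194

y = 0.2637x + 16.2194


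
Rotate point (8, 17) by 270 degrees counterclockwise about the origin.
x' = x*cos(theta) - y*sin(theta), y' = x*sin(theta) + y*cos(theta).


cos(270) = 0, sin(270) = -1
x' = 8*0 - 17*(-1) = 17
y' = 8*(-1) + 17*0 = -8

(17, -8)


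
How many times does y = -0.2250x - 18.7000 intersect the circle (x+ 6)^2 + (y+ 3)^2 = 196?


Substitute y = -0.2250x - 18.7000: (x+ 6)^2 + (-0.2250x- 18.7000+ 3)^2 = 196
Expand to Ax^2 + Bx + C = 0, where b-k = -15.7
A = 1+m^2 = 1.050625
B = 2(m(b-k) - h) = 2(-0.2250*(-15.7) + 6) = 19.065
C = h^2 + (b-k)^2 - r^2 = 36 + 246.49 - 196 = 86.49
disc = B^2-4AC = 363.4742 - 363.4742 = 0
disc = 0

1 intersection point (tangent)


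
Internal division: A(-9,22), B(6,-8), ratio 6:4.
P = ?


Px = (6*6 + 4*(-9))/10 = 0/10 = 0
Py = (6*(-8) + 4*22)/10 = 40/10 = 4.0000

P = (0, 4.0000)


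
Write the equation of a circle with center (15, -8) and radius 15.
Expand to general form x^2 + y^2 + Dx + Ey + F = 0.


(x-15)^2 + (y+ 8)^2 = 15^2
D = -2h = -30, E = -2k = 16
F = h^2+k^2-r^2 = 225+64-225 = 64

x^2 + y^2 - 30x + 16y + 64 = 0


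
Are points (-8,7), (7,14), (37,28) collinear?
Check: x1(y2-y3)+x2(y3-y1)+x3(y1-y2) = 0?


-8*(14-28) + 7*(28-7) + 37*(7-14)
= 112 + 147 - 259 = 0

Yes, collinear (determinant = 0)


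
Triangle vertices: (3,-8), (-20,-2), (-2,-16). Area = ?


3*(-2+ 16) = 42
-20*(-16+ 8) = 160
-2*(-8+ 2) = 12
sum = 214
Area = |214|/2 = 107.0000

107.0000 sq units


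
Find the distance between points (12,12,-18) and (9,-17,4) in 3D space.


dx=-3, dy=-29, dz=22
d = sqrt(9+841+484) = sqrt(1334) = 36.5240

36.5240


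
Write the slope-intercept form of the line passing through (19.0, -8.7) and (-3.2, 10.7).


m = (19.4)/(-22.2) = -0.8739
b = y1 - m*x1 = -8.7 - (19.4*19.0)/(-22.2) = -8.7 + 16.6036 = 7.9036

y = -0.8739x + 7.9036


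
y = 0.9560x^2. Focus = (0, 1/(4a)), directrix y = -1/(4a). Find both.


a = 0.9560
1/(4a) = 0.2615
Focus = (0, 0.2615)
Directrix: y = -0.2615

Focus = (0, 0.2615), Directrix: y = -0.2615


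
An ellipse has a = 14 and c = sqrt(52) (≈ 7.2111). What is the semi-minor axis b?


b^2 = 14^2 - (sqrt(52))^2 = 196 - 52 = 144
b = sqrt(144) = 12

b = 12


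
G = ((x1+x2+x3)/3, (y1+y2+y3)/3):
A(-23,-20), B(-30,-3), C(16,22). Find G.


Gx = (-23- 30+16)/3 = -37/3 = -12.3333
Gy = (-20- 3+22)/3 = -1/3 = -0.3333

G = (-12.3333, -0.3333)


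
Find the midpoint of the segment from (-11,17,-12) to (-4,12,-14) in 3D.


Mx = (-11- 4)/2 = -7.5000
My = (17+12)/2 = 14.5000
Mz = (-12- 14)/2 = -13.0000

M = (-7.5000, 14.5000, -13.0000)


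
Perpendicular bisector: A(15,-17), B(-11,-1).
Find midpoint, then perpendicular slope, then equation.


Midpoint = (2, -9)
Slope of AB = dy/dx = 16/(-26) = -0.6154
Perp slope = -dx/dy = 26/16 = 1.6250
b = My - (perp slope)*Mx = -9 + (-26*2)/16 = -9 - 3.2500 = -12.2500

y = 1.6250x - 12.2500


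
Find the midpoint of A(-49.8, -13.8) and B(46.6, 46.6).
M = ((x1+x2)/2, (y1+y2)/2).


Mx = (-49.8 + 46.6)/2 = -3.2/2 = -1.6000
My = (-13.8 + 46.6)/2 = 32.8/2 = 16.4000

(-1.6000, 16.4000)


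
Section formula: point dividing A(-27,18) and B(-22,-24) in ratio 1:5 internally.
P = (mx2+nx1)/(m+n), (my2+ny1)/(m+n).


Px = (1*(-22) + 5*(-27))/6 = -157/6 = -26.1667
Py = (1*(-24) + 5*18)/6 = 66/6 = 11.0000

P = (-26.1667, 11.0000)


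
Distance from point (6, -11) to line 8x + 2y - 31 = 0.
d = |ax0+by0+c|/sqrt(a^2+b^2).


|8*6 + 2*(-11) - 31| = |-5| = 5
sqrt(64 + 4) = sqrt(68) = 8.2462
d = 5/sqrt(68) = 0.6063

0.6063


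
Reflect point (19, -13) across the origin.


Reflection rule for origin: (-x, -y)
(19, -13) -> (-19, 13)

(-19, 13)


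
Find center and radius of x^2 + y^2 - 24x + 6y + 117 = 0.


h = -D/2 = 24/2 = 12
k = -E/2 = -6/2 = -3
r^2 = h^2 + k^2 - F = 144 + 9 - 117 = 36
r = 6

Center (12, -3), radius = 6


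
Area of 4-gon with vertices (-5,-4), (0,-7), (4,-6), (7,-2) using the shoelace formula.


sum(xi*y_{i+1}) = -5*(-7) + 0*(-6) + 4*(-2) + 7*(-4) = -1
sum(yi*x_{i+1}) = -4*0 - 7*4 - 6*7 - 2*(-5) = -60
Area = |-1 + 60|/2 = 59/2 = 29.5000

29.5000 sq units


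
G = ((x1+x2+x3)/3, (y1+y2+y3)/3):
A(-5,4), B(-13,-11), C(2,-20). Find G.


Gx = (-5- 13+2)/3 = -16/3 = -5.3333
Gy = (4- 11- 20)/3 = -27/3 = -9.0000

G = (-5.3333, -9.0000)


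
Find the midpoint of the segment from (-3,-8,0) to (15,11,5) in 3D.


Mx = (-3+15)/2 = 6.0000
My = (-8+11)/2 = 1.5000
Mz = (0+5)/2 = 2.5000

M = (6.0000, 1.5000, 2.5000)


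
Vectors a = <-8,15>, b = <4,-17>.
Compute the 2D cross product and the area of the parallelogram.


cross = -8*(-17) - 15*4 = 136 - 60 = 76
Parallelogram area = |76| = 76

cross = 76, parallelogram area = 76


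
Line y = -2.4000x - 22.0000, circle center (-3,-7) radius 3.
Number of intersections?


Substitute y = -2.4000x - 22.0000: (x+ 3)^2 + (-2.4000x- 22.0000+ 7)^2 = 9
Expand to Ax^2 + Bx + C = 0, where b-k = -15
A = 1+m^2 = 6.76
B = 2(m(b-k) - h) = 2(-2.4000*(-15) + 3) = 78
C = h^2 + (b-k)^2 - r^2 = 9 + 225 - 9 = 225
disc = B^2-4AC = 6084.0000 - 6084.0000 = 0
disc = 0

1 intersection point (tangent)


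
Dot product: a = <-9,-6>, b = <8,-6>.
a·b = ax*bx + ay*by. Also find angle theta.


a·b = -9*8 - 6*(-6) = -72 + 36 = -36
|a| = sqrt(81+36) = 10.8167
|b| = sqrt(64+36) = 10.0000
cos(theta) = -36/(sqrt(117)*sqrt(100)) = -36/sqrt(11700) = -0.332820
theta = arccos(-36/sqrt(11700)) = 109.4400 degrees

a·b = -36, theta = 109.4400 deg


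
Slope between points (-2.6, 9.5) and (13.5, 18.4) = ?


dy = 18.4 - 9.5 = 8.9
dx = 13.5 + 2.6 = 16.1
m = 8.9/16.1 = 0.5528

m = 0.5528


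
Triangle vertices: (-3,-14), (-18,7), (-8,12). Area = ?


-3*(7-12) = 15
-18*(12+ 14) = -468
-8*(-14-7) = 168
sum = -285
Area = |-285|/2 = 142.5000

142.5000 sq units


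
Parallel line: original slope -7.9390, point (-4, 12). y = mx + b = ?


Parallel lines have equal slopes.
m2 = -7.9390
b2 = 12 + 7.9390*(-4) = -19.7560

y = -7.9390x - 19.7560


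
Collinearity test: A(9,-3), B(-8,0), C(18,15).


9*(0-15) - 8*(15+ 3) + 18*(-3-0)
= -135 - 144 - 54 = -333

No, not collinear (determinant = -333)


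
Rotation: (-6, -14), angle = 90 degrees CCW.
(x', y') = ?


cos(90) = 0, sin(90) = 1
x' = -6*0 + 14*1 = 14
y' = -6*1 - 14*0 = -6

(14, -6)


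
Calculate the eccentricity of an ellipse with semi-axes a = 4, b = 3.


c = sqrt(16-9) = sqrt(7) = 2.6458
e = c/a = sqrt(7)/4 = 0.6614

e = 0.6614


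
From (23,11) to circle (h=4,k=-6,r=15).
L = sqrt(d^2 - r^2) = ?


d = sqrt((23-4)^2 + (11+ 6)^2) = sqrt(361+289) = 25.4951
L = sqrt(650.0000 - 225) = sqrt(425.0000) = 20.6155

20.6155


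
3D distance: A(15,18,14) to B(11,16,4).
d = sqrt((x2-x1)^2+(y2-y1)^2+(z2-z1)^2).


dx=-4, dy=-2, dz=-10
d = sqrt(16+4+100) = sqrt(120) = 10.9545

10.9545


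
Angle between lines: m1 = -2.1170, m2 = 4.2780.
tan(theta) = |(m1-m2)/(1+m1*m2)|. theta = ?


m1-m2 = -6.395
1+m1*m2 = -8.056526
tan(theta) = |-6.395/(-8.056526)| = 0.793766
theta = arctan(|-6.395/(-8.056526)|) = 38.4414 degrees (acute angle)

38.4414 degrees


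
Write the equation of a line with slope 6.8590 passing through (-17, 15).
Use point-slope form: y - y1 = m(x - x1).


y - 15 = 6.8590(x + 17)
y = 6.8590x + 15 - 6.8590*(-17)
y = 6.8590x + 131.6030

y = 6.8590x + 131.6030


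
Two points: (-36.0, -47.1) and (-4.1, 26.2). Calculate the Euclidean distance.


dx = -4.1 + 36.0 = 31.9
dy = 26.2 + 47.1 = 73.3
d = sqrt(1017.61 + 5372.89) = sqrt(6390.5) = 79.9406

79.9406


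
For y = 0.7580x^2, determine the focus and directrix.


a = 0.7580
1/(4a) = 0.3298
Focus = (0, 0.3298)
Directrix: y = -0.3298

Focus = (0, 0.3298), Directrix: y = -0.3298


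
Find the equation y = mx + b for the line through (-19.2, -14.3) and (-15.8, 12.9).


m = (27.2)/(3.4) = 8.0000
b = y1 - m*x1 = -14.3 - (27.2*(-19.2))/(3.4) = -14.3 + 153.6000 = 139.3000

y = 8.0000x + 139.3000


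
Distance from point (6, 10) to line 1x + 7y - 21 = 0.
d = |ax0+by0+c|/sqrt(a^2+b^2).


|1*6 + 7*10 - 21| = |55| = 55
sqrt(1 + 49) = sqrt(50) = 7.0711
d = 55/sqrt(50) = 7.7782

7.7782


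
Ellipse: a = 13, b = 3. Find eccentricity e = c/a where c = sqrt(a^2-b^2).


c = sqrt(169-9) = sqrt(160) = 12.6491
e = c/a = sqrt(160)/13 = 0.9730

e = 0.9730


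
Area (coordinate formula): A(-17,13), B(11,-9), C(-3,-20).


-17*(-9+ 20) = -187
11*(-20-13) = -363
-3*(13+ 9) = -66
sum = -616
Area = |-616|/2 = 308.0000

308.0000 sq units


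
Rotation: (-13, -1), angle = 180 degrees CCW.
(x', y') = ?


cos(180) = -1, sin(180) = 0
x' = -13*(-1) + 1*0 = 13
y' = -13*0 - 1*(-1) = 1

(13, 1)


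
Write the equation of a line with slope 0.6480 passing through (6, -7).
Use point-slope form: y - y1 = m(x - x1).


y + 7 = 0.6480(x - 6)
y = 0.6480x - 7 - 0.6480*6
y = 0.6480x - 10.8880

y = 0.6480x - 10.8880


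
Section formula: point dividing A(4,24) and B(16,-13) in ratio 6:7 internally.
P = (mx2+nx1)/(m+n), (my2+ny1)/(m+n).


Px = (6*16 + 7*4)/13 = 124/13 = 9.5385
Py = (6*(-13) + 7*24)/13 = 90/13 = 6.9231

P = (9.5385, 6.9231)


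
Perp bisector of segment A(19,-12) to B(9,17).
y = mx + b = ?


Midpoint = (14, 2.5)
Slope of AB = dy/dx = 29/(-10) = -2.9000
Perp slope = -dx/dy = 10/29 = 0.3448
b = My - (perp slope)*Mx = 2.5 + (-10*14)/29 = 2.5 - 4.8276 = -2.3276

y = 0.3448x - 2.3276


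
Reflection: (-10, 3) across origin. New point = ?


Reflection rule for origin: (-x, -y)
(-10, 3) -> (10, -3)

(10, -3)


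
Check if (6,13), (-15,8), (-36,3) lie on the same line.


6*(8-3) - 15*(3-13) - 36*(13-8)
= 30 + 150 - 180 = 0

Yes, collinear (determinant = 0)


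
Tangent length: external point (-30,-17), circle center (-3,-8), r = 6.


d = sqrt((-30+ 3)^2 + (-17+ 8)^2) = sqrt(729+81) = 28.4605
L = sqrt(810.0000 - 36) = sqrt(774.0000) = 27.8209

27.8209


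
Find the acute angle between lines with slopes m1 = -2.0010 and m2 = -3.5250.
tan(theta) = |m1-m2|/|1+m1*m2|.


m1-m2 = 1.524
1+m1*m2 = 8.053525
tan(theta) = |1.524/8.053525| = 0.189234
theta = arctan(|1.524/8.053525|) = 10.7156 degrees (acute angle)

10.7156 degrees


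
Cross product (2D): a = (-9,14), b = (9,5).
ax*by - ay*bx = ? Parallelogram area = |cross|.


cross = -9*5 - 14*9 = -45 - 126 = -171
Parallelogram area = |-171| = 171

cross = -171, parallelogram area = 171


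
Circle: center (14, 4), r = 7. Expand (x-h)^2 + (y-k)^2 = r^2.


(x-14)^2 + (y-4)^2 = 7^2
D = -2h = -28, E = -2k = -8
F = h^2+k^2-r^2 = 196+16-49 = 163

x^2 + y^2 - 28x - 8y + 163 = 0


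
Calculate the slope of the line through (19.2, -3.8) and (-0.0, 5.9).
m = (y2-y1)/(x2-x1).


dy = 5.9 + 3.8 = 9.7
dx = -0.0 - 19.2 = -19.2
m = 9.7/(-19.2) = -0.5052

m = -0.5052


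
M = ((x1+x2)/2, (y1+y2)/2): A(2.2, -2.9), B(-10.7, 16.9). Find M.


Mx = (2.2 - 10.7)/2 = -8.5/2 = -4.2500
My = (-2.9 + 16.9)/2 = 14/2 = 7.0000

(-4.2500, 7.0000)


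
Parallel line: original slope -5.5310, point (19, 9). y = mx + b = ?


Parallel lines have equal slopes.
m2 = -5.5310
b2 = 9 + 5.5310*19 = 114.0890

y = -5.5310x + 114.0890


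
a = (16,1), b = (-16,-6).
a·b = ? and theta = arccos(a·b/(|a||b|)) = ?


a·b = 16*(-16) + 1*(-6) = -256 - 6 = -262
|a| = sqrt(256+1) = 16.0312
|b| = sqrt(256+36) = 17.0880
cos(theta) = -262/(sqrt(257)*sqrt(292)) = -262/sqrt(75044) = -0.956408
theta = arccos(-262/sqrt(75044)) = 163.0203 degrees

a·b = -262, theta = 163.0203 deg


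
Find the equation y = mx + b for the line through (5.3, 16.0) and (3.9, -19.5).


m = (-35.5)/(-1.4) = 25.3571
b = y1 - m*x1 = 16.0 - (-35.5*5.3)/(-1.4) = 16.0 - 134.3929 = -118.3929

y = 25.3571x - 118.3929


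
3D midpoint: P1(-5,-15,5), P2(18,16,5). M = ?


Mx = (-5+18)/2 = 6.5000
My = (-15+16)/2 = 0.5000
Mz = (5+5)/2 = 5.0000

M = (6.5000, 0.5000, 5.0000)


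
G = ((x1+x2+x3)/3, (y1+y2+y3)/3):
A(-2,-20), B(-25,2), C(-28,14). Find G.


Gx = (-2- 25- 28)/3 = -55/3 = -18.3333
Gy = (-20+2+14)/3 = -4/3 = -1.3333

G = (-18.3333, -1.3333)


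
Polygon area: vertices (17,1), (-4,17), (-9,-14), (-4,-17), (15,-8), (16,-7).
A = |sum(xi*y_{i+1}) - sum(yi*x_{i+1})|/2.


sum(xi*y_{i+1}) = 17*17 - 4*(-14) - 9*(-17) - 4*(-8) + 15*(-7) + 16*1 = 441
sum(yi*x_{i+1}) = 1*(-4) + 17*(-9) - 14*(-4) - 17*15 - 8*16 - 7*17 = -603
Area = |441 + 603|/2 = 1044/2 = 522.0000

522.0000 sq units


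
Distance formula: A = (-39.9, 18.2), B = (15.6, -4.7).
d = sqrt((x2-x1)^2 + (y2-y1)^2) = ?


dx = 15.6 + 39.9 = 55.5
dy = -4.7 - 18.2 = -22.9
d = sqrt(3080.25 + 524.41) = sqrt(3604.66) = 60.0388

60.0388


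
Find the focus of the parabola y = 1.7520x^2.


a = 1.7520
4a = 7.0080
focus = (0, 1/7.0080) = (0, 0.1427)

Focus = (0, 0.1427)


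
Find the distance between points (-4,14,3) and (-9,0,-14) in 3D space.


dx=-5, dy=-14, dz=-17
d = sqrt(25+196+289) = sqrt(510) = 22.5832

22.5832


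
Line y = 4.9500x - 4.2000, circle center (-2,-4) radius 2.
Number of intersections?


Substitute y = 4.9500x - 4.2000: (x+ 2)^2 + (4.9500x- 4.2000+ 4)^2 = 4
Expand to Ax^2 + Bx + C = 0, where b-k = -0.2
A = 1+m^2 = 25.5025
B = 2(m(b-k) - h) = 2(4.9500*(-0.2) + 2) = 2.02
C = h^2 + (b-k)^2 - r^2 = 4 + 0.04 - 4 = 0.04
disc = B^2-4AC = 4.0804 - 4.0804 = 0
disc = 0

1 intersection point (tangent)


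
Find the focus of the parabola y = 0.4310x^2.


a = 0.4310
4a = 1.7240
focus = (0, 1/1.7240) = (0, 0.5800)

Focus = (0, 0.5800)


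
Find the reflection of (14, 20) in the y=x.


Reflection rule for y=x: (y, x)
(14, 20) -> (20, 14)

(20, 14)


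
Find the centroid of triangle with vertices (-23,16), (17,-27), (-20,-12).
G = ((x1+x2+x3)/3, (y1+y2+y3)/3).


Gx = (-23+17- 20)/3 = -26/3 = -8.6667
Gy = (16- 27- 12)/3 = -23/3 = -7.6667

G = (-8.6667, -7.6667)


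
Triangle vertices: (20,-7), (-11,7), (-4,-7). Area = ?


20*(7+ 7) = 280
-11*(-7+ 7) = 0
-4*(-7-7) = 56
sum = 336
Area = |336|/2 = 168.0000

168.0000 sq units


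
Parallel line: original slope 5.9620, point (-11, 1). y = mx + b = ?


Parallel lines have equal slopes.
m2 = 5.9620
b2 = 1 - 5.9620*(-11) = 66.5820

y = 5.9620x + 66.5820


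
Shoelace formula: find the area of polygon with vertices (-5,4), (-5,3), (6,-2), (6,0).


sum(xi*y_{i+1}) = -5*3 - 5*(-2) + 6*0 + 6*4 = 19
sum(yi*x_{i+1}) = 4*(-5) + 3*6 - 2*6 + 0*(-5) = -14
Area = |19 + 14|/2 = 33/2 = 16.5000

16.5000 sq units


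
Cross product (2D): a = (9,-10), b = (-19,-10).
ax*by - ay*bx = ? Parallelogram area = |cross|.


cross = 9*(-10) + 10*(-19) = -90 - 190 = -280
Parallelogram area = |-280| = 280

cross = -280, parallelogram area = 280


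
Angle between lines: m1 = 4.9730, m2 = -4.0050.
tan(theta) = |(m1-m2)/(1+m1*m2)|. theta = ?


m1-m2 = 8.978
1+m1*m2 = -18.916865
tan(theta) = |8.978/(-18.916865)| = 0.474603
theta = arctan(|8.978/(-18.916865)|) = 25.3892 degrees (acute angle)

25.3892 degrees


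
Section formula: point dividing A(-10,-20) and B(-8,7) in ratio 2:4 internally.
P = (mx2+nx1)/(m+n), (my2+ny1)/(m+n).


Px = (2*(-8) + 4*(-10))/6 = -56/6 = -9.3333
Py = (2*7 + 4*(-20))/6 = -66/6 = -11.0000

P = (-9.3333, -11.0000)


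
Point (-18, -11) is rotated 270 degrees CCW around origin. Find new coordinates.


cos(270) = 0, sin(270) = -1
x' = -18*0 + 11*(-1) = -11
y' = -18*(-1) - 11*0 = 18

(-11, 18)


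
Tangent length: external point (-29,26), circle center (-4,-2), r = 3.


d = sqrt((-29+ 4)^2 + (26+ 2)^2) = sqrt(625+784) = 37.5366
L = sqrt(1409.0000 - 9) = sqrt(1400.0000) = 37.4166

37.4166


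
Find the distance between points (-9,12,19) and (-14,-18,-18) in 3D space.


dx=-5, dy=-30, dz=-37
d = sqrt(25+900+1369) = sqrt(2294) = 47.8957

47.8957


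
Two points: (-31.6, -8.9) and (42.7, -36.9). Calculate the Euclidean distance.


dx = 42.7 + 31.6 = 74.3
dy = -36.9 + 8.9 = -28.0
d = sqrt(5520.49 + 784.0) = sqrt(6304.49) = 79.4008

79.4008


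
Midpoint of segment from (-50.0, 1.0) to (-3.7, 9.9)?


Mx = (-50.0 - 3.7)/2 = -53.7/2 = -26.8500
My = (1.0 + 9.9)/2 = 10.9/2 = 5.4500

(-26.8500, 5.4500)


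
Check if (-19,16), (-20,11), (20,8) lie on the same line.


-19*(11-8) - 20*(8-16) + 20*(16-11)
= -57 + 160 + 100 = 203

No, not collinear (determinant = 203)


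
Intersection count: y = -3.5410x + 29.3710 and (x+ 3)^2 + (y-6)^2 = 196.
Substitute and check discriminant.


Substitute y = -3.5410x + 29.3710: (x+ 3)^2 + (-3.5410x+29.3710-6)^2 = 196
Expand to Ax^2 + Bx + C = 0, where b-k = 23.371
A = 1+m^2 = 13.538681
B = 2(m(b-k) - h) = 2(-3.5410*23.371 + 3) = -159.513422
C = h^2 + (b-k)^2 - r^2 = 9 + 546.203641 - 196 = 359.203641
disc = B^2-4AC = 25444.5318 - 19452.5740 = 5991.9578
disc > 0

2 intersection points


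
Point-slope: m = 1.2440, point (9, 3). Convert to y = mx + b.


y - 3 = 1.2440(x - 9)
y = 1.2440x + 3 - 1.2440*9
y = 1.2440x - 8.1960

y = 1.2440x - 8.1960


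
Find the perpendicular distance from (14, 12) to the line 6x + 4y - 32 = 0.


|6*14 + 4*12 - 32| = |100| = 100
sqrt(36 + 16) = sqrt(52) = 7.2111
d = 100/sqrt(52) = 13.8675

13.8675


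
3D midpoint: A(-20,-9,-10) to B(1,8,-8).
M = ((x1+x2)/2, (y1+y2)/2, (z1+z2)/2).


Mx = (-20+1)/2 = -9.5000
My = (-9+8)/2 = -0.5000
Mz = (-10- 8)/2 = -9.0000

M = (-9.5000, -0.5000, -9.0000)


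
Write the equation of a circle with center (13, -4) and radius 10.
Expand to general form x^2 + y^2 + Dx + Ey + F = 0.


(x-13)^2 + (y+ 4)^2 = 10^2
D = -2h = -26, E = -2k = 8
F = h^2+k^2-r^2 = 169+16-100 = 85

x^2 + y^2 - 26x + 8y + 85 = 0


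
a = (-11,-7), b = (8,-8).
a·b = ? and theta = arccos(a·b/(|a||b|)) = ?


a·b = -11*8 - 7*(-8) = -88 + 56 = -32
|a| = sqrt(121+49) = 13.0384
|b| = sqrt(64+64) = 11.3137
cos(theta) = -32/(sqrt(170)*sqrt(128)) = -32/sqrt(21760) = -0.216930
theta = arccos(-32/sqrt(21760)) = 102.5288 degrees

a·b = -32, theta = 102.5288 deg


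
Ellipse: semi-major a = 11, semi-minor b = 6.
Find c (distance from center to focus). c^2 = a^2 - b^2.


c^2 = 11^2 - 6^2 = 121 - 36 = 85
c = sqrt(85) = 9.2195

c = 9.2195


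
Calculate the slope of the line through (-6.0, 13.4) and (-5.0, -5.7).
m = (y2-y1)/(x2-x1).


dy = -5.7 - 13.4 = -19.1
dx = -5.0 + 6.0 = 1.0
m = -19.1/1.0 = -19.1000

m = -19.1000


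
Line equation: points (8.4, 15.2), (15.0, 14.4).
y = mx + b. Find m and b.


m = (-0.8)/(6.6) = -0.1212
b = y1 - m*x1 = 15.2 - (-0.8*8.4)/(6.6) = 15.2 + 1.0182 = 16.2182

y = -0.1212x + 16.2182


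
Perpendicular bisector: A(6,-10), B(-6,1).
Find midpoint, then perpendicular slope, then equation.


Midpoint = (0, -4.5)
Slope of AB = dy/dx = 11/(-12) = -0.9167
Perp slope = -dx/dy = 12/11 = 1.0909
b = My - (perp slope)*Mx = -4.5 + (-12*0)/11 = -4.5 + 0 = -4.5000

y = 1.0909x - 4.5000


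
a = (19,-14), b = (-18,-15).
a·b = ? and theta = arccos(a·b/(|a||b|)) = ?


a·b = 19*(-18) - 14*(-15) = -342 + 210 = -132
|a| = sqrt(361+196) = 23.6008
|b| = sqrt(324+225) = 23.4307
cos(theta) = -132/(sqrt(557)*sqrt(549)) = -132/sqrt(305793) = -0.238704
theta = arccos(-132/sqrt(305793)) = 103.8101 degrees

a·b = -132, theta = 103.8101 deg


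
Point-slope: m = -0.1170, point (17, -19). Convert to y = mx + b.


y + 19 = -0.1170(x - 17)
y = -0.1170x - 19 + 0.1170*17
y = -0.1170x - 17.0110

y = -0.1170x - 17.0110


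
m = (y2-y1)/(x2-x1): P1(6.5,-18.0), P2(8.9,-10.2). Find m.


dy = -10.2 + 18.0 = 7.8
dx = 8.9 - 6.5 = 2.4
m = 7.8/2.4 = 3.2500

m = 3.2500


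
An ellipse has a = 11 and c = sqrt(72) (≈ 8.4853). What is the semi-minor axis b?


b^2 = 11^2 - (sqrt(72))^2 = 121 - 72 = 49
b = sqrt(49) = 7

b = 7


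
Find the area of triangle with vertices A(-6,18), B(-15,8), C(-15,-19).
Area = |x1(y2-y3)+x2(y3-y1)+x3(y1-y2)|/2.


-6*(8+ 19) = -162
-15*(-19-18) = 555
-15*(18-8) = -150
sum = 243
Area = |243|/2 = 121.5000

121.5000 sq units


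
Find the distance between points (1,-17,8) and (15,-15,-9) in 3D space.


dx=14, dy=2, dz=-17
d = sqrt(196+4+289) = sqrt(489) = 22.1133

22.1133


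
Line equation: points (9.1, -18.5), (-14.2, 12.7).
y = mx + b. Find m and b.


m = (31.2)/(-23.3) = -1.3391
b = y1 - m*x1 = -18.5 - (31.2*9.1)/(-23.3) = -18.5 + 12.1854 = -6.3146

y = -1.3391x - 6.3146


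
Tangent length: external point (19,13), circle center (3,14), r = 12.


d = sqrt((19-3)^2 + (13-14)^2) = sqrt(256+1) = 16.0312
L = sqrt(257.0000 - 144) = sqrt(113.0000) = 10.6301

10.6301


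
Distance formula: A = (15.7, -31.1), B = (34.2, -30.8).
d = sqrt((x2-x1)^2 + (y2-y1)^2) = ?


dx = 34.2 - 15.7 = 18.5
dy = -30.8 + 31.1 = 0.3
d = sqrt(342.25 + 0.09) = sqrt(342.34) = 18.5024

18.5024


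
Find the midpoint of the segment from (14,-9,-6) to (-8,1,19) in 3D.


Mx = (14- 8)/2 = 3.0000
My = (-9+1)/2 = -4.0000
Mz = (-6+19)/2 = 6.5000

M = (3.0000, -4.0000, 6.5000)


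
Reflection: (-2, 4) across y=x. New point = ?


Reflection rule for y=x: (y, x)
(-2, 4) -> (4, -2)

(4, -2)


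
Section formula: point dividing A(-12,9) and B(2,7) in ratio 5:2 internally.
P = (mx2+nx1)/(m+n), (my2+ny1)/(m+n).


Px = (5*2 + 2*(-12))/7 = -14/7 = -2.0000
Py = (5*7 + 2*9)/7 = 53/7 = 7.5714

P = (-2.0000, 7.5714)


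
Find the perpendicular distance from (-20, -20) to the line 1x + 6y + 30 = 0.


|1*(-20) + 6*(-20) + 30| = |-110| = 110
sqrt(1 + 36) = sqrt(37) = 6.0828
d = 110/sqrt(37) = 18.0839

18.0839


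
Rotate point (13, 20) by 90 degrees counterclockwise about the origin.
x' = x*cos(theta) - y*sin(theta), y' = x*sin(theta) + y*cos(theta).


cos(90) = 0, sin(90) = 1
x' = 13*0 - 20*1 = -20
y' = 13*1 + 20*0 = 13

(-20, 13)


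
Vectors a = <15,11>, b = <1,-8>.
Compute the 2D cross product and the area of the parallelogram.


cross = 15*(-8) - 11*1 = -120 - 11 = -131
Parallelogram area = |-131| = 131

cross = -131, parallelogram area = 131


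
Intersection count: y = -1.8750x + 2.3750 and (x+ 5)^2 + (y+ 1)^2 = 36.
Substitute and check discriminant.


Substitute y = -1.8750x + 2.3750: (x+ 5)^2 + (-1.8750x+2.3750+ 1)^2 = 36
Expand to Ax^2 + Bx + C = 0, where b-k = 3.375
A = 1+m^2 = 4.515625
B = 2(m(b-k) - h) = 2(-1.8750*3.375 + 5) = -2.65625
C = h^2 + (b-k)^2 - r^2 = 25 + 11.390625 - 36 = 0.390625
disc = B^2-4AC = 7.0557 - 7.0557 = 0
disc = 0

1 intersection point (tangent)


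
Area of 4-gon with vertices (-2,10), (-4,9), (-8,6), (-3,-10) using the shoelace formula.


sum(xi*y_{i+1}) = -2*9 - 4*6 - 8*(-10) - 3*10 = 8
sum(yi*x_{i+1}) = 10*(-4) + 9*(-8) + 6*(-3) - 10*(-2) = -110
Area = |8 + 110|/2 = 118/2 = 59.0000

59.0000 sq units


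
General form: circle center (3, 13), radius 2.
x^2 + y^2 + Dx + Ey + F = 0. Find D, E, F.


(x-3)^2 + (y-13)^2 = 2^2
D = -2h = -6, E = -2k = -26
F = h^2+k^2-r^2 = 9+169-4 = 174

D = -6, E = -26, F = 174


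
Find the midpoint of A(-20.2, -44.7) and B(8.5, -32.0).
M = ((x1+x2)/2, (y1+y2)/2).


Mx = (-20.2 + 8.5)/2 = -11.7/2 = -5.8500
My = (-44.7 - 32.0)/2 = -76.7/2 = -38.3500

(-5.8500, -38.3500)


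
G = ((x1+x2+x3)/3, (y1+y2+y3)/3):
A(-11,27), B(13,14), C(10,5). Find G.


Gx = (-11+13+10)/3 = 12/3 = 4.0000
Gy = (27+14+5)/3 = 46/3 = 15.3333

G = (4.0000, 15.3333)


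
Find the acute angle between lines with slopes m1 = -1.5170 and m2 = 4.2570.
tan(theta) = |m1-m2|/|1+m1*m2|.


m1-m2 = -5.774
1+m1*m2 = -5.457869
tan(theta) = |-5.774/(-5.457869)| = 1.057922
theta = arctan(|-5.774/(-5.457869)|) = 46.6122 degrees (acute angle)

46.6122 degrees


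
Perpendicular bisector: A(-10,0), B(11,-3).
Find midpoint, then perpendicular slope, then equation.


Midpoint = (0.5, -1.5)
Slope of AB = dy/dx = -3/21 = -0.1429
Perp slope = -dx/dy = 21/3 = 7.0000
b = My - (perp slope)*Mx = -1.5 + (21*0.5)/(-3) = -1.5 - 3.5000 = -5.0000

y = 7.0000x - 5.0000


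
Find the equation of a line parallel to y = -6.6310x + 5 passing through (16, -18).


Parallel lines have equal slopes.
m2 = -6.6310
b2 = -18 + 6.6310*16 = 88.0960

y = -6.6310x + 88.0960


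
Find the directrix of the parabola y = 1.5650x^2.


a = 1.5650
1/(4a) = 0.1597
directrix: y = -0.1597 = -0.1597

y = -0.1597


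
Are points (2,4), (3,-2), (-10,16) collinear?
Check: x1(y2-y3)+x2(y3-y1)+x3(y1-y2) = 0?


2*(-2-16) + 3*(16-4) - 10*(4+ 2)
= -36 + 36 - 60 = -60

No, not collinear (determinant = -60)


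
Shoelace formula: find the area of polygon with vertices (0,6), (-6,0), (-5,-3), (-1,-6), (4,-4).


sum(xi*y_{i+1}) = 0*0 - 6*(-3) - 5*(-6) - 1*(-4) + 4*6 = 76
sum(yi*x_{i+1}) = 6*(-6) + 0*(-5) - 3*(-1) - 6*4 - 4*0 = -57
Area = |76 + 57|/2 = 133/2 = 66.5000

66.5000 sq units


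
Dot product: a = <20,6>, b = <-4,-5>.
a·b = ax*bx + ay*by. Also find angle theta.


a·b = 20*(-4) + 6*(-5) = -80 - 30 = -110
|a| = sqrt(400+36) = 20.8806
|b| = sqrt(16+25) = 6.4031
cos(theta) = -110/(sqrt(436)*sqrt(41)) = -110/sqrt(17876) = -0.822730
theta = arccos(-110/sqrt(17876)) = 145.3591 degrees

a·b = -110, theta = 145.3591 deg


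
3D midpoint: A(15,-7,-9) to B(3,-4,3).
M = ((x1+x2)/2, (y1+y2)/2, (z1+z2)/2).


Mx = (15+3)/2 = 9.0000
My = (-7- 4)/2 = -5.5000
Mz = (-9+3)/2 = -3.0000

M = (9.0000, -5.5000, -3.0000)


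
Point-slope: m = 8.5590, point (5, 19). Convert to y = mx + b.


y - 19 = 8.5590(x - 5)
y = 8.5590x + 19 - 8.5590*5
y = 8.5590x - 23.7950

y = 8.5590x - 23.7950


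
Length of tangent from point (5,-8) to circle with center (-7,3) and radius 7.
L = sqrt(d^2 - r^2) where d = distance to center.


d = sqrt((5+ 7)^2 + (-8-3)^2) = sqrt(144+121) = 16.2788
L = sqrt(265.0000 - 49) = sqrt(216.0000) = 14.6969

14.6969


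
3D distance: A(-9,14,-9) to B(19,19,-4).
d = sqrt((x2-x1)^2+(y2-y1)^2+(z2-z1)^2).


dx=28, dy=5, dz=5
d = sqrt(784+25+25) = sqrt(834) = 28.8791

28.8791


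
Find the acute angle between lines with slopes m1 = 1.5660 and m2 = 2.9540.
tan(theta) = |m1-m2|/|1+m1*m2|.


m1-m2 = -1.388
1+m1*m2 = 5.625964
tan(theta) = |-1.388/5.625964| = 0.246713
theta = arctan(|-1.388/5.625964|) = 13.8589 degrees (acute angle)

13.8589 degrees


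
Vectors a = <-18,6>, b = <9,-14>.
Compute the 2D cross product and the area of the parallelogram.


cross = -18*(-14) - 6*9 = 252 - 54 = 198
Parallelogram area = |198| = 198

cross = 198, parallelogram area = 198


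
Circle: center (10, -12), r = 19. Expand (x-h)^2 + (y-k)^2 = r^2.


(x-10)^2 + (y+ 12)^2 = 19^2
D = -2h = -20, E = -2k = 24
F = h^2+k^2-r^2 = 100+144-361 = -117

x^2 + y^2 - 20x + 24y - 117 = 0


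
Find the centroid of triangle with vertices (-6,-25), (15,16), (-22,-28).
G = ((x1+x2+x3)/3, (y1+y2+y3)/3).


Gx = (-6+15- 22)/3 = -13/3 = -4.3333
Gy = (-25+16- 28)/3 = -37/3 = -12.3333

G = (-4.3333, -12.3333)


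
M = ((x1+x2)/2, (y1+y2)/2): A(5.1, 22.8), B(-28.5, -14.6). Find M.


Mx = (5.1 - 28.5)/2 = -23.4/2 = -11.7000
My = (22.8 - 14.6)/2 = 8.2/2 = 4.1000

(-11.7000, 4.1000)


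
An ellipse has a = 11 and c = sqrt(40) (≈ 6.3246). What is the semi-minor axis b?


b^2 = 11^2 - (sqrt(40))^2 = 121 - 40 = 81
b = sqrt(81) = 9

b = 9


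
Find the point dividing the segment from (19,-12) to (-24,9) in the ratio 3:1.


Px = (3*(-24) + 1*19)/4 = -53/4 = -13.2500
Py = (3*9 + 1*(-12))/4 = 15/4 = 3.7500

P = (-13.2500, 3.7500)


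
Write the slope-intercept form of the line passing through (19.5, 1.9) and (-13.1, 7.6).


m = (5.7)/(-32.6) = -0.1748
b = y1 - m*x1 = 1.9 - (5.7*19.5)/(-32.6) = 1.9 + 3.4095 = 5.3095

y = -0.1748x + 5.3095


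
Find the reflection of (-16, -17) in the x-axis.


Reflection rule for x-axis: (x, -y)
(-16, -17) -> (-16, 17)

(-16, 17)


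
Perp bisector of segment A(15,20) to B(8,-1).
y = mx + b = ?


Midpoint = (11.5, 9.5)
Slope of AB = dy/dx = -21/(-7) = 3.0000
Perp slope = -dx/dy = -7/21 = -0.3333
b = My - (perp slope)*Mx = 9.5 + (-7*11.5)/(-21) = 9.5 + 3.8333 = 13.3333

y = -0.3333x + 13.3333


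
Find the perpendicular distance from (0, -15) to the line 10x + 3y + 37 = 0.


|10*0 + 3*(-15) + 37| = |-8| = 8
sqrt(100 + 9) = sqrt(109) = 10.4403
d = 8/sqrt(109) = 0.7663

0.7663


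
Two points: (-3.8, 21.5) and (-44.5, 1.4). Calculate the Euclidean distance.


dx = -44.5 + 3.8 = -40.7
dy = 1.4 - 21.5 = -20.1
d = sqrt(1656.49 + 404.01) = sqrt(2060.5) = 45.3927

45.3927


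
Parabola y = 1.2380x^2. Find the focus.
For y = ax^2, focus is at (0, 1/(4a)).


a = 1.2380
4a = 4.9520
focus = (0, 1/4.9520) = (0, 0.2019)

Focus = (0, 0.2019)


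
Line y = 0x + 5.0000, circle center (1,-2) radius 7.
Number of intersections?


Substitute y = 0x + 5.0000: (x-1)^2 + (0x+5.0000+ 2)^2 = 49
Expand to Ax^2 + Bx + C = 0, where b-k = 7
A = 1+m^2 = 1
B = 2(m(b-k) - h) = 2(0*7 - 1) = -2
C = h^2 + (b-k)^2 - r^2 = 1 + 49 - 49 = 1
disc = B^2-4AC = 4.0000 - 4.0000 = 0
disc = 0

1 intersection point (tangent)


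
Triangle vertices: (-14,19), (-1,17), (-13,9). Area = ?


-14*(17-9) = -112
-1*(9-19) = 10
-13*(19-17) = -26
sum = -128
Area = |-128|/2 = 64.0000

64.0000 sq units


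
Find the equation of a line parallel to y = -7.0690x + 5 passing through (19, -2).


Parallel lines have equal slopes.
m2 = -7.0690
b2 = -2 + 7.0690*19 = 132.3110

y = -7.0690x + 132.3110


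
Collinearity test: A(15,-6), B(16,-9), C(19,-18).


15*(-9+ 18) + 16*(-18+ 6) + 19*(-6+ 9)
= 135 - 192 + 57 = 0

Yes, collinear (determinant = 0)


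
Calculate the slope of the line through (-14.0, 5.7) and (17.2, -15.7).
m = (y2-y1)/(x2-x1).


dy = -15.7 - 5.7 = -21.4
dx = 17.2 + 14.0 = 31.2
m = -21.4/31.2 = -0.6859

m = -0.6859


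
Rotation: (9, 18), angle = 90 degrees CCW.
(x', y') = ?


cos(90) = 0, sin(90) = 1
x' = 9*0 - 18*1 = -18
y' = 9*1 + 18*0 = 9

(-18, 9)


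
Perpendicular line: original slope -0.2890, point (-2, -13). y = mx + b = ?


Perpendicular slope = -1/m1 = -1/(-0.2890) = 3.4602
b2 = y0 - m2*x0 = -13 - 2/(-0.2890) = -13 + 6.9204 = -6.0796

y = 3.4602x - 6.0796


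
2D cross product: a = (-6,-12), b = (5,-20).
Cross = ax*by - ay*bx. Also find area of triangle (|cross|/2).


cross = -6*(-20) + 12*5 = 120 + 60 = 180
Triangle area = |180|/2 = 180/2 = 90.0000

cross = 180, triangle area = 90.0000
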